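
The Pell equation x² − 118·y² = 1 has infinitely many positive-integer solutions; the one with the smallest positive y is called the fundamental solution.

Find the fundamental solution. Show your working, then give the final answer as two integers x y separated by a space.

√118 → a₀=10, period (1,6,3,2,10,2,3,6,1,20); ℓ=10 even so k=9
a_0=10:  p_0=10·1+0=10,  q_0=10·0+1=1
a_1=1:  p_1=1·10+1=11,  q_1=1·1+0=1
…
a_5=10:  p_5=10·554+239=5779,  q_5=10·51+22=532
…
a_8=6:  p_8=6·42115+12112=264802,  q_8=6·3877+1115=24377
a_9=1:  p_9=1·264802+42115=306917,  q_9=1·24377+3877=28254
→ (306917, 28254).  Check: 306917²=94198044889, 118·28254²=94198044888, difference 1.

306917 28254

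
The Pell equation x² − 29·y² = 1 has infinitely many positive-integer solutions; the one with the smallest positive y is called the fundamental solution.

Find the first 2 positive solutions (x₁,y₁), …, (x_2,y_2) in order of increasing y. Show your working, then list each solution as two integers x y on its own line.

d=29: √d = [5; 2,1,1,2,10] (ℓ=5, odd), read p_9/q_9
step 0: (5, 1)  from 5·(1,0) + (0,1)
step 1: (11, 2)  from 2·(5,1) + (1,0)
step 2: (16, 3)  from 1·(11,2) + (5,1)
…
step 4: (70, 13)  from 2·(27,5) + (16,3)
…
step 6: (1524, 283)  from 2·(727,135) + (70,13)
step 7: (2251, 418)  from 1·(1524,283) + (727,135)
step 8: (3775, 701)  from 1·(2251,418) + (1524,283)
step 9: (9801, 1820)  from 2·(3775,701) + (2251,418)
(x₁, y₁) = (9801, 1820);  9801² − 29·1820² = 1 ✓
(x_2, y_2) = (9801·9801 + 29·1820·1820, 9801·1820 + 1820·9801) = (192119201, 35675640)

9801 1820
192119201 35675640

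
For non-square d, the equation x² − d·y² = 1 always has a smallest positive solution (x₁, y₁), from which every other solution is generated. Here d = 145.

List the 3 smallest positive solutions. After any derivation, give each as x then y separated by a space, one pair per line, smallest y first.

√145 = [12; 24, …], period ℓ=1 (odd) → k=1
i=0: a=12 ⇒ p=12, q=1
i=1: a=24 ⇒ p=289, q=24
→ (289, 24).  Check: 289²=83521, 145·24²=83520, difference 1.
k=2:  x_2 = 289·289+145·24·24 = 167041,  y_2 = 289·24+24·289 = 13872
k=3:  x_3 = 289·167041+145·24·13872 = 96549409,  y_3 = 289·13872+24·167041 = 8017992

289 24
167041 13872
96549409 8017992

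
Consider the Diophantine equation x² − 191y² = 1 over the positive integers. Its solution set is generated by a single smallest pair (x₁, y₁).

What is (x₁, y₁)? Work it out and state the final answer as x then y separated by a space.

√191 → a₀=13, period (1,4,1,1,3,…,4,1,26); ℓ=16 even so k=15
a_0=13:  p_0=13·1+0=13,  q_0=13·0+1=1
…
a_9=2:  p_9=2·40217+2999=83433,  q_9=2·2910+217=6037
…
a_14=4:  p_14=4·1616447+911765=7377553,  q_14=4·116962+65973=533821
a_15=1:  p_15=1·7377553+1616447=8994000,  q_15=1·533821+116962=650783
(x₁, y₁) = (8994000, 650783);  8994000² − 191·650783² = 1 ✓

8994000 650783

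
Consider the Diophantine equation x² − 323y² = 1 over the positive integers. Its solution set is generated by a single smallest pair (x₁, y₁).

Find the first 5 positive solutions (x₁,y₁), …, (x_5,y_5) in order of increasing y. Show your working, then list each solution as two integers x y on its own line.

d=323: √d = [17; 1,34] (ℓ=2, even), read p_1/q_1
k=0  a_k=17  p_k/q_k = 17/1
k=1  a_k=1  p_k/q_k = 18/1
→ (18, 1).  Check: 18²=324, 323·1²=323, difference 1.
(18+1√323)^2 = 647 + 36√323
(18+1√323)^3 = 23274 + 1295√323
(18+1√323)^4 = 837217 + 46584√323
(18+1√323)^5 = 30116538 + 1675729√323

18 1
647 36
23274 1295
837217 46584
30116538 1675729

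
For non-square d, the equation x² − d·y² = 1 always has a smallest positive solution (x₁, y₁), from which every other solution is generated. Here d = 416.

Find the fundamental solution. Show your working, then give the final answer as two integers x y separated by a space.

d=416: √d = [20; 2,1,1,9,1,1,2,40] (ℓ=8, even), read p_7/q_7
i=0: a=20 ⇒ p=20, q=1
i=1: a=2 ⇒ p=41, q=2
i=2: a=1 ⇒ p=61, q=3
…
i=6: a=1 ⇒ p=2060, q=101
i=7: a=2 ⇒ p=5201, q=255
→ (5201, 255).  Check: 5201²=27050401, 416·255²=27050400, difference 1.

5201 255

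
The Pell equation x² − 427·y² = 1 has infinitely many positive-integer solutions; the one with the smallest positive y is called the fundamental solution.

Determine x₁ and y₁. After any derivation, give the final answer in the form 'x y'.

[20; 1,1,1,40] for √427; ℓ=4 ⇒ convergent index 3
i=0: a=20 ⇒ p=20, q=1
…
i=2: a=1 ⇒ p=41, q=2
i=3: a=1 ⇒ p=62, q=3
→ (62, 3).  Check: 62²=3844, 427·3²=3843, difference 1.

62 3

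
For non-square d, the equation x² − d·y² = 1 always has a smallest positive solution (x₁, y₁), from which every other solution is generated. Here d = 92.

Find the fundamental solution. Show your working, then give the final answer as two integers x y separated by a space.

[9; 1,1,2,4,2,1,1,18] for √92; ℓ=8 ⇒ convergent index 7
step 0: (9, 1)  from 9·(1,0) + (0,1)
…
step 5: (470, 49)  from 2·(211,22) + (48,5)
step 6: (681, 71)  from 1·(470,49) + (211,22)
step 7: (1151, 120)  from 1·(681,71) + (470,49)
→ (1151, 120).  Check: 1151²=1324801, 92·120²=1324800, difference 1.

1151 120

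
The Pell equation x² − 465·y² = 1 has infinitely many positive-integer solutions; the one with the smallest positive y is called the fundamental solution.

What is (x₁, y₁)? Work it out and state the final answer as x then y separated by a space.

[21; 1,1,3,2,2,2,3,1,1,42] for √465; ℓ=10 ⇒ convergent index 9
step 0: (21, 1)  from 21·(1,0) + (0,1)
step 1: (22, 1)  from 1·(21,1) + (1,0)
…
step 4: (345, 16)  from 2·(151,7) + (43,2)
step 5: (841, 39)  from 2·(345,16) + (151,7)
step 6: (2027, 94)  from 2·(841,39) + (345,16)
step 7: (6922, 321)  from 3·(2027,94) + (841,39)
step 8: (8949, 415)  from 1·(6922,321) + (2027,94)
step 9: (15871, 736)  from 1·(8949,415) + (6922,321)
→ (15871, 736).  Check: 15871²=251888641, 465·736²=251888640, difference 1.

15871 736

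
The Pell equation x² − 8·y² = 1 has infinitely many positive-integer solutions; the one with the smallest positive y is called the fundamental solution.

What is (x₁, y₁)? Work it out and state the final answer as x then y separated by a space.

√8 = [2; 1,4, …], period ℓ=2 (even) → k=1
step 0: (2, 1)  from 2·(1,0) + (0,1)
step 1: (3, 1)  from 1·(2,1) + (1,0)
fundamental: x₁=3, y₁=1  (since 9 − 8·1 = 1)

3 1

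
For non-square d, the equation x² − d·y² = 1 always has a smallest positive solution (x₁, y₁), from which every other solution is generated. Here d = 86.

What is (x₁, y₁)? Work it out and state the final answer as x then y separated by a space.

√86 → a₀=9, period (3,1,1,1,8,1,1,1,3,18); ℓ=10 even so k=9
i=0: a=9 ⇒ p=9, q=1
i=1: a=3 ⇒ p=28, q=3
i=2: a=1 ⇒ p=37, q=4
i=3: a=1 ⇒ p=65, q=7
…
i=5: a=8 ⇒ p=881, q=95
i=6: a=1 ⇒ p=983, q=106
i=7: a=1 ⇒ p=1864, q=201
i=8: a=1 ⇒ p=2847, q=307
i=9: a=3 ⇒ p=10405, q=1122
→ (10405, 1122).  Check: 10405²=108264025, 86·1122²=108264024, difference 1.

10405 1122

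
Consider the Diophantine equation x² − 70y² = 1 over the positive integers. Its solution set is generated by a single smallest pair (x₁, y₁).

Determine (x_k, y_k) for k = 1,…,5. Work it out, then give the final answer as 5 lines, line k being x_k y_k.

[8; 2,1,2,1,2,16] for √70; ℓ=6 ⇒ convergent index 5
k=0  a_k=8  p_k/q_k = 8/1
…
k=2  a_k=1  p_k/q_k = 25/3
…
k=4  a_k=1  p_k/q_k = 92/11
k=5  a_k=2  p_k/q_k = 251/30
(x₁, y₁) = (251, 30);  251² − 70·30² = 1 ✓
(x_2, y_2) = (251·251 + 70·30·30, 251·30 + 30·251) = (126001, 15060)
(x_3, y_3) = (251·126001 + 70·30·15060, 251·15060 + 30·126001) = (63252251, 7560090)
(x_4, y_4) = (251·63252251 + 70·30·7560090, 251·7560090 + 30·63252251) = (31752504001, 3795150120)
(x_5, y_5) = (251·31752504001 + 70·30·3795150120, 251·3795150120 + 30·31752504001) = (15939693756251, 1905157800150)

251 30
126001 15060
63252251 7560090
31752504001 3795150120
15939693756251 1905157800150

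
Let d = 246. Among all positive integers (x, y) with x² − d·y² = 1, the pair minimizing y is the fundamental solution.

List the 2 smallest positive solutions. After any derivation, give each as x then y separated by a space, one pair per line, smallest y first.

88805 5662
15772656049 1005627820

√246 = [15; 1,2,5,1,14,1,5,2,1,30, …], period ℓ=10 (even) → k=9
step 0: (15, 1)  from 15·(1,0) + (0,1)
…
step 2: (47, 3)  from 2·(16,1) + (15,1)
…
step 4: (298, 19)  from 1·(251,16) + (47,3)
…
step 6: (4721, 301)  from 1·(4423,282) + (298,19)
step 7: (28028, 1787)  from 5·(4721,301) + (4423,282)
step 8: (60777, 3875)  from 2·(28028,1787) + (4721,301)
step 9: (88805, 5662)  from 1·(60777,3875) + (28028,1787)
fundamental: x₁=88805, y₁=5662  (since 7886328025 − 246·32058244 = 1)
n=2: (88805,5662)∘(88805,5662) = (88805·88805+246·5662·5662, 88805·5662+5662·88805) = (15772656049,1005627820)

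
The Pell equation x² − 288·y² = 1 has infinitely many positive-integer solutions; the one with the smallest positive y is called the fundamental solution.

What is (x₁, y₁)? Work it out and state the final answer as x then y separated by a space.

d=288: √d = [16; 1,32] (ℓ=2, even), read p_1/q_1
k=0  a_k=16  p_k/q_k = 16/1
k=1  a_k=1  p_k/q_k = 17/1
→ (17, 1).  Check: 17²=289, 288·1²=288, difference 1.

17 1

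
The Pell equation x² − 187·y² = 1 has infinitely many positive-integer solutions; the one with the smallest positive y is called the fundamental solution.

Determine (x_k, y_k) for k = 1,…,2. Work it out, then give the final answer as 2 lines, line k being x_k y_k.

√187 = [13; 1,2,13,2,1,26, …], period ℓ=6 (even) → k=5
i=0: a=13 ⇒ p=13, q=1
…
i=3: a=13 ⇒ p=547, q=40
i=4: a=2 ⇒ p=1135, q=83
i=5: a=1 ⇒ p=1682, q=123
fundamental: x₁=1682, y₁=123  (since 2829124 − 187·15129 = 1)
(x_2, y_2) = (1682·1682 + 187·123·123, 1682·123 + 123·1682) = (5658247, 413772)

1682 123
5658247 413772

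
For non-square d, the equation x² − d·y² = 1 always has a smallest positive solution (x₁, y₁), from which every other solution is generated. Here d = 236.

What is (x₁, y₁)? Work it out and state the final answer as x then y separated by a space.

561799 36570

√236 = [15; 2,1,3,5,1,6,1,5,3,1,2,30, …], period ℓ=12 (even) → k=11
k=0  a_k=15  p_k/q_k = 15/1
…
k=3  a_k=3  p_k/q_k = 169/11
…
k=6  a_k=6  p_k/q_k = 7251/472
k=7  a_k=1  p_k/q_k = 8311/541
…
k=9  a_k=3  p_k/q_k = 154729/10072
k=10  a_k=1  p_k/q_k = 203535/13249
k=11  a_k=2  p_k/q_k = 561799/36570
(x₁, y₁) = (561799, 36570);  561799² − 236·36570² = 1 ✓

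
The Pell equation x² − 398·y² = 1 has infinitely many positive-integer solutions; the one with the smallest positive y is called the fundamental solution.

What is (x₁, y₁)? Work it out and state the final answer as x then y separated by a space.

[19; 1,18,1,38] for √398; ℓ=4 ⇒ convergent index 3
i=0: a=19 ⇒ p=19, q=1
…
i=2: a=18 ⇒ p=379, q=19
i=3: a=1 ⇒ p=399, q=20
fundamental: x₁=399, y₁=20  (since 159201 − 398·400 = 1)

399 20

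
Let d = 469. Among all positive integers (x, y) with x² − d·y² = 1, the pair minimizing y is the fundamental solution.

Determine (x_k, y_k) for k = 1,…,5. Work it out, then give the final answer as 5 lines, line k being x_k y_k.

137215 6336
37655912449 1738788480
10333912053241855 477175722560064
2835935484733506355201 130951333540419575040
778265775065082237004568575 35936974463020168255667136

√469 → a₀=21, period (1,1,1,10,6,10,1,1,1,42); ℓ=10 even so k=9
a_0=21:  p_0=21·1+0=21,  q_0=21·0+1=1
a_1=1:  p_1=1·21+1=22,  q_1=1·1+0=1
a_2=1:  p_2=1·22+21=43,  q_2=1·1+1=2
a_3=1:  p_3=1·43+22=65,  q_3=1·2+1=3
a_4=10:  p_4=10·65+43=693,  q_4=10·3+2=32
a_5=6:  p_5=6·693+65=4223,  q_5=6·32+3=195
a_6=10:  p_6=10·4223+693=42923,  q_6=10·195+32=1982
a_7=1:  p_7=1·42923+4223=47146,  q_7=1·1982+195=2177
a_8=1:  p_8=1·47146+42923=90069,  q_8=1·2177+1982=4159
a_9=1:  p_9=1·90069+47146=137215,  q_9=1·4159+2177=6336
fundamental: x₁=137215, y₁=6336  (since 18827956225 − 469·40144896 = 1)
n=2: (137215,6336)∘(137215,6336) = (137215·137215+469·6336·6336, 137215·6336+6336·137215) = (37655912449,1738788480)
n=3: (37655912449,1738788480)∘(137215,6336) = (137215·37655912449+469·6336·1738788480, 137215·1738788480+6336·37655912449) = (10333912053241855,477175722560064)
n=4: (10333912053241855,477175722560064)∘(137215,6336) = (137215·10333912053241855+469·6336·477175722560064, 137215·477175722560064+6336·10333912053241855) = (2835935484733506355201,130951333540419575040)
n=5: (2835935484733506355201,130951333540419575040)∘(137215,6336) = (137215·2835935484733506355201+469·6336·130951333540419575040, 137215·130951333540419575040+6336·2835935484733506355201) = (778265775065082237004568575,35936974463020168255667136)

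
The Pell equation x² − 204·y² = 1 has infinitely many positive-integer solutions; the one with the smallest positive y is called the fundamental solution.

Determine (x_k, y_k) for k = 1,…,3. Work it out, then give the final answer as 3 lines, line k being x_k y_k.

√204 = [14; 3,1,1,6,1,1,3,28, …], period ℓ=8 (even) → k=7
i=0: a=14 ⇒ p=14, q=1
…
i=2: a=1 ⇒ p=57, q=4
…
i=4: a=6 ⇒ p=657, q=46
…
i=6: a=1 ⇒ p=1414, q=99
i=7: a=3 ⇒ p=4999, q=350
(x₁, y₁) = (4999, 350);  4999² − 204·350² = 1 ✓
(4999+350√204)^2 = 49980001 + 3499300√204
(4999+350√204)^3 = 499700044999 + 34986001050√204

4999 350
49980001 3499300
499700044999 34986001050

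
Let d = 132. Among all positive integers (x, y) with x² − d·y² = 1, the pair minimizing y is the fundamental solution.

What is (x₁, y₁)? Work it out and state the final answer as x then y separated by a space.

d=132: √d = [11; 2,22] (ℓ=2, even), read p_1/q_1
step 0: (11, 1)  from 11·(1,0) + (0,1)
step 1: (23, 2)  from 2·(11,1) + (1,0)
fundamental: x₁=23, y₁=2  (since 529 − 132·4 = 1)

23 2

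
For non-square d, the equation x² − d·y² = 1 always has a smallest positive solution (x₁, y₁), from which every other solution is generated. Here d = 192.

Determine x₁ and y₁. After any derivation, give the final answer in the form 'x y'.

97 7

√192 = [13; 1,5,1,26, …], period ℓ=4 (even) → k=3
k=0  a_k=13  p_k/q_k = 13/1
k=1  a_k=1  p_k/q_k = 14/1
k=2  a_k=5  p_k/q_k = 83/6
k=3  a_k=1  p_k/q_k = 97/7
(x₁, y₁) = (97, 7);  97² − 192·7² = 1 ✓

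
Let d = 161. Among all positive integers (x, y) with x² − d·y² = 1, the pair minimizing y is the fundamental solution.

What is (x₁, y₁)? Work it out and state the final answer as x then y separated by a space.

11775 928

d=161: √d = [12; 1,2,4,1,2,1,4,2,1,24] (ℓ=10, even), read p_9/q_9
step 0: (12, 1)  from 12·(1,0) + (0,1)
step 1: (13, 1)  from 1·(12,1) + (1,0)
…
step 4: (203, 16)  from 1·(165,13) + (38,3)
step 5: (571, 45)  from 2·(203,16) + (165,13)
step 6: (774, 61)  from 1·(571,45) + (203,16)
…
step 8: (8108, 639)  from 2·(3667,289) + (774,61)
step 9: (11775, 928)  from 1·(8108,639) + (3667,289)
(x₁, y₁) = (11775, 928);  11775² − 161·928² = 1 ✓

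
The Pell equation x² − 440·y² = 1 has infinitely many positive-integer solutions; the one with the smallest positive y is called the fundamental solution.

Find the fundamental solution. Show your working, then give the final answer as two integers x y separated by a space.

21 1

√440 = [20; 1,40, …], period ℓ=2 (even) → k=1
k=0  a_k=20  p_k/q_k = 20/1
k=1  a_k=1  p_k/q_k = 21/1
fundamental: x₁=21, y₁=1  (since 441 − 440·1 = 1)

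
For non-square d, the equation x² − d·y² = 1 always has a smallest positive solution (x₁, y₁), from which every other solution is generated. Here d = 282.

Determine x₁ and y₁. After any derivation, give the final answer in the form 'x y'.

2351 140

√282 → a₀=16, period (1,3,1,4,1,3,1,32); ℓ=8 even so k=7
i=0: a=16 ⇒ p=16, q=1
i=1: a=1 ⇒ p=17, q=1
…
i=3: a=1 ⇒ p=84, q=5
i=4: a=4 ⇒ p=403, q=24
i=5: a=1 ⇒ p=487, q=29
i=6: a=3 ⇒ p=1864, q=111
i=7: a=1 ⇒ p=2351, q=140
(x₁, y₁) = (2351, 140);  2351² − 282·140² = 1 ✓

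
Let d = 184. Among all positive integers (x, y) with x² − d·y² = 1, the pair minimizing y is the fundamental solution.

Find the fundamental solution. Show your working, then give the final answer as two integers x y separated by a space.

24335 1794

√184 → a₀=13, period (1,1,3,2,1,2,1,2,3,1,1,26); ℓ=12 even so k=11
i=0: a=13 ⇒ p=13, q=1
i=1: a=1 ⇒ p=14, q=1
…
i=4: a=2 ⇒ p=217, q=16
…
i=8: a=2 ⇒ p=3147, q=232
…
i=10: a=1 ⇒ p=13741, q=1013
i=11: a=1 ⇒ p=24335, q=1794
fundamental: x₁=24335, y₁=1794  (since 592192225 − 184·3218436 = 1)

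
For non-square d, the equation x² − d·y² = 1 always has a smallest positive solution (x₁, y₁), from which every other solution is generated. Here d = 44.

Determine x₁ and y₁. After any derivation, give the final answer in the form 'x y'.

199 30

d=44: √d = [6; 1,1,1,2,1,1,1,12] (ℓ=8, even), read p_7/q_7
i=0: a=6 ⇒ p=6, q=1
i=1: a=1 ⇒ p=7, q=1
i=2: a=1 ⇒ p=13, q=2
i=3: a=1 ⇒ p=20, q=3
i=4: a=2 ⇒ p=53, q=8
…
i=6: a=1 ⇒ p=126, q=19
i=7: a=1 ⇒ p=199, q=30
→ (199, 30).  Check: 199²=39601, 44·30²=39600, difference 1.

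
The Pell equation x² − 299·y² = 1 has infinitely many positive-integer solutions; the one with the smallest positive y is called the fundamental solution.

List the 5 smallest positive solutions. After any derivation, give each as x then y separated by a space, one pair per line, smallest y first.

415 24
344449 19920
285892255 16533576
237290227201 13722848160
196950602684575 11389947439224

[17; 3,2,3,34] for √299; ℓ=4 ⇒ convergent index 3
step 0: (17, 1)  from 17·(1,0) + (0,1)
…
step 2: (121, 7)  from 2·(52,3) + (17,1)
step 3: (415, 24)  from 3·(121,7) + (52,3)
fundamental: x₁=415, y₁=24  (since 172225 − 299·576 = 1)
k=2:  x_2 = 415·415+299·24·24 = 344449,  y_2 = 415·24+24·415 = 19920
k=3:  x_3 = 415·344449+299·24·19920 = 285892255,  y_3 = 415·19920+24·344449 = 16533576
k=4:  x_4 = 415·285892255+299·24·16533576 = 237290227201,  y_4 = 415·16533576+24·285892255 = 13722848160
k=5:  x_5 = 415·237290227201+299·24·13722848160 = 196950602684575,  y_5 = 415·13722848160+24·237290227201 = 11389947439224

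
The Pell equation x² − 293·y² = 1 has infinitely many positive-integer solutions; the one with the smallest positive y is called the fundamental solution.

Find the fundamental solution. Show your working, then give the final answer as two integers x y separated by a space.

12320649 719780

d=293: √d = [17; 8,1,1,8,34] (ℓ=5, odd), read p_9/q_9
k=0  a_k=17  p_k/q_k = 17/1
…
k=3  a_k=1  p_k/q_k = 291/17
…
k=5  a_k=34  p_k/q_k = 84679/4947
k=6  a_k=8  p_k/q_k = 679914/39721
k=7  a_k=1  p_k/q_k = 764593/44668
k=8  a_k=1  p_k/q_k = 1444507/84389
k=9  a_k=8  p_k/q_k = 12320649/719780
→ (12320649, 719780).  Check: 12320649²=151798391781201, 293·719780²=151798391781200, difference 1.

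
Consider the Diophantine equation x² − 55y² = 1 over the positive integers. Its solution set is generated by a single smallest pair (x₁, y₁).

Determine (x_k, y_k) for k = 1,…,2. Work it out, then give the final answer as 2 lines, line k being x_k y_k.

d=55: √d = [7; 2,2,2,14] (ℓ=4, even), read p_3/q_3
k=0  a_k=7  p_k/q_k = 7/1
…
k=2  a_k=2  p_k/q_k = 37/5
k=3  a_k=2  p_k/q_k = 89/12
→ (89, 12).  Check: 89²=7921, 55·12²=7920, difference 1.
k=2:  x_2 = 89·89+55·12·12 = 15841,  y_2 = 89·12+12·89 = 2136

89 12
15841 2136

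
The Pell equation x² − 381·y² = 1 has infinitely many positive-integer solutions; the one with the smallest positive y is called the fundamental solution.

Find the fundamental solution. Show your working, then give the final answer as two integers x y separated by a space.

√381 = [19; 1,1,12,1,1,38, …], period ℓ=6 (even) → k=5
i=0: a=19 ⇒ p=19, q=1
i=1: a=1 ⇒ p=20, q=1
…
i=4: a=1 ⇒ p=527, q=27
i=5: a=1 ⇒ p=1015, q=52
(x₁, y₁) = (1015, 52);  1015² − 381·52² = 1 ✓

1015 52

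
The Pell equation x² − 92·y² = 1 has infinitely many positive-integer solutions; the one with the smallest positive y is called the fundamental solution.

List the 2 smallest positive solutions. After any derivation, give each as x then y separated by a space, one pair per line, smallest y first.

1151 120
2649601 276240

√92 → a₀=9, period (1,1,2,4,2,1,1,18); ℓ=8 even so k=7
i=0: a=9 ⇒ p=9, q=1
…
i=4: a=4 ⇒ p=211, q=22
i=5: a=2 ⇒ p=470, q=49
i=6: a=1 ⇒ p=681, q=71
i=7: a=1 ⇒ p=1151, q=120
fundamental: x₁=1151, y₁=120  (since 1324801 − 92·14400 = 1)
(1151+120√92)^2 = 2649601 + 276240√92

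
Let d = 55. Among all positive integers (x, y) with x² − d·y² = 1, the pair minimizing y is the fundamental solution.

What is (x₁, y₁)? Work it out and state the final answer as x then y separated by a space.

89 12

√55 → a₀=7, period (2,2,2,14); ℓ=4 even so k=3
k=0  a_k=7  p_k/q_k = 7/1
k=1  a_k=2  p_k/q_k = 15/2
k=2  a_k=2  p_k/q_k = 37/5
k=3  a_k=2  p_k/q_k = 89/12
→ (89, 12).  Check: 89²=7921, 55·12²=7920, difference 1.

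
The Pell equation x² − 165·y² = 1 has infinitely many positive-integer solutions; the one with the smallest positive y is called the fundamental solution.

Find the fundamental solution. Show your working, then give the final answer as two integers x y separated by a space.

1079 84

√165 = [12; 1,5,2,5,1,24, …], period ℓ=6 (even) → k=5
a_0=12:  p_0=12·1+0=12,  q_0=12·0+1=1
a_1=1:  p_1=1·12+1=13,  q_1=1·1+0=1
…
a_4=5:  p_4=5·167+77=912,  q_4=5·13+6=71
a_5=1:  p_5=1·912+167=1079,  q_5=1·71+13=84
(x₁, y₁) = (1079, 84);  1079² − 165·84² = 1 ✓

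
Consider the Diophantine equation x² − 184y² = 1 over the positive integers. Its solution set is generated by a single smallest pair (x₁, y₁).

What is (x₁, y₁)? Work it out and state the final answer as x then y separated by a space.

24335 1794

√184 → a₀=13, period (1,1,3,2,1,2,1,2,3,1,1,26); ℓ=12 even so k=11
i=0: a=13 ⇒ p=13, q=1
i=1: a=1 ⇒ p=14, q=1
i=2: a=1 ⇒ p=27, q=2
…
i=5: a=1 ⇒ p=312, q=23
i=6: a=2 ⇒ p=841, q=62
i=7: a=1 ⇒ p=1153, q=85
…
i=9: a=3 ⇒ p=10594, q=781
i=10: a=1 ⇒ p=13741, q=1013
i=11: a=1 ⇒ p=24335, q=1794
fundamental: x₁=24335, y₁=1794  (since 592192225 − 184·3218436 = 1)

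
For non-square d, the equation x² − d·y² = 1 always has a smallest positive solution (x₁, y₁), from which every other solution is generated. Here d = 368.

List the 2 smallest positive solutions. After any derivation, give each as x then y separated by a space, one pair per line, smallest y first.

[19; 5,2,5,38] for √368; ℓ=4 ⇒ convergent index 3
k=0  a_k=19  p_k/q_k = 19/1
…
k=2  a_k=2  p_k/q_k = 211/11
k=3  a_k=5  p_k/q_k = 1151/60
fundamental: x₁=1151, y₁=60  (since 1324801 − 368·3600 = 1)
(1151+60√368)^2 = 2649601 + 138120√368

1151 60
2649601 138120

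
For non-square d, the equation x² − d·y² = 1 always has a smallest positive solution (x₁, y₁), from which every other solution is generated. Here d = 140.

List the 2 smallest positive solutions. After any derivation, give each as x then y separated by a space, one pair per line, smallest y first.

√140 = [11; 1,4,1,22, …], period ℓ=4 (even) → k=3
k=0  a_k=11  p_k/q_k = 11/1
k=1  a_k=1  p_k/q_k = 12/1
k=2  a_k=4  p_k/q_k = 59/5
k=3  a_k=1  p_k/q_k = 71/6
→ (71, 6).  Check: 71²=5041, 140·6²=5040, difference 1.
k=2:  x_2 = 71·71+140·6·6 = 10081,  y_2 = 71·6+6·71 = 852

71 6
10081 852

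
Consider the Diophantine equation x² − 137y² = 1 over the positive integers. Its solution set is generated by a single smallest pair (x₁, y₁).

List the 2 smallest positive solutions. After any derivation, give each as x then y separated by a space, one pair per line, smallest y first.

6083073 519712
74007554246657 6322892069952

[11; 1,2,2,1,1,2,2,1,22] for √137; ℓ=9 ⇒ convergent index 17
i=0: a=11 ⇒ p=11, q=1
…
i=2: a=2 ⇒ p=35, q=3
i=3: a=2 ⇒ p=82, q=7
…
i=5: a=1 ⇒ p=199, q=17
…
i=7: a=2 ⇒ p=1229, q=105
i=8: a=1 ⇒ p=1744, q=149
…
i=10: a=1 ⇒ p=41341, q=3532
i=11: a=2 ⇒ p=122279, q=10447
i=12: a=2 ⇒ p=285899, q=24426
i=13: a=1 ⇒ p=408178, q=34873
i=14: a=1 ⇒ p=694077, q=59299
i=15: a=2 ⇒ p=1796332, q=153471
i=16: a=2 ⇒ p=4286741, q=366241
i=17: a=1 ⇒ p=6083073, q=519712
(x₁, y₁) = (6083073, 519712);  6083073² − 137·519712² = 1 ✓
(x_2, y_2) = (6083073·6083073 + 137·519712·519712, 6083073·519712 + 519712·6083073) = (74007554246657, 6322892069952)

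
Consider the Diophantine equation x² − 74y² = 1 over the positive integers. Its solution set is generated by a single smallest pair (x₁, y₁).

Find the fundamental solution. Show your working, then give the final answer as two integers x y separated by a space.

3699 430

√74 → a₀=8, period (1,1,1,1,16); ℓ=5 odd so k=9
k=0  a_k=8  p_k/q_k = 8/1
…
k=2  a_k=1  p_k/q_k = 17/2
k=3  a_k=1  p_k/q_k = 26/3
k=4  a_k=1  p_k/q_k = 43/5
k=5  a_k=16  p_k/q_k = 714/83
…
k=8  a_k=1  p_k/q_k = 2228/259
k=9  a_k=1  p_k/q_k = 3699/430
→ (3699, 430).  Check: 3699²=13682601, 74·430²=13682600, difference 1.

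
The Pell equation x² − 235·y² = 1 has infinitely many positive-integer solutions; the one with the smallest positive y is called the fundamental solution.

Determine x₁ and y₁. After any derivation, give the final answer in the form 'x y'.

[15; 3,30] for √235; ℓ=2 ⇒ convergent index 1
a_0=15:  p_0=15·1+0=15,  q_0=15·0+1=1
a_1=3:  p_1=3·15+1=46,  q_1=3·1+0=3
→ (46, 3).  Check: 46²=2116, 235·3²=2115, difference 1.

46 3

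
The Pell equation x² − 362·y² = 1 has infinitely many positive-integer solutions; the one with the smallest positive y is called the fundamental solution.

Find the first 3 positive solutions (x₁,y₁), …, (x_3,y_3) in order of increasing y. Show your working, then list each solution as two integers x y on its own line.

d=362: √d = [19; 38] (ℓ=1, odd), read p_1/q_1
a_0=19:  p_0=19·1+0=19,  q_0=19·0+1=1
a_1=38:  p_1=38·19+1=723,  q_1=38·1+0=38
→ (723, 38).  Check: 723²=522729, 362·38²=522728, difference 1.
n=2: (723,38)∘(723,38) = (723·723+362·38·38, 723·38+38·723) = (1045457,54948)
n=3: (1045457,54948)∘(723,38) = (723·1045457+362·38·54948, 723·54948+38·1045457) = (1511730099,79454770)

723 38
1045457 54948
1511730099 79454770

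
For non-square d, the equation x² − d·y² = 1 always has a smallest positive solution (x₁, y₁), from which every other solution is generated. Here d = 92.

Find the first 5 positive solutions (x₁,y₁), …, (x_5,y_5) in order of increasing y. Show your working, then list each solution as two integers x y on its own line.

[9; 1,1,2,4,2,1,1,18] for √92; ℓ=8 ⇒ convergent index 7
step 0: (9, 1)  from 9·(1,0) + (0,1)
step 1: (10, 1)  from 1·(9,1) + (1,0)
step 2: (19, 2)  from 1·(10,1) + (9,1)
step 3: (48, 5)  from 2·(19,2) + (10,1)
step 4: (211, 22)  from 4·(48,5) + (19,2)
…
step 6: (681, 71)  from 1·(470,49) + (211,22)
step 7: (1151, 120)  from 1·(681,71) + (470,49)
→ (1151, 120).  Check: 1151²=1324801, 92·120²=1324800, difference 1.
n=2: (1151,120)∘(1151,120) = (1151·1151+92·120·120, 1151·120+120·1151) = (2649601,276240)
n=3: (2649601,276240)∘(1151,120) = (1151·2649601+92·120·276240, 1151·276240+120·2649601) = (6099380351,635904360)
n=4: (6099380351,635904360)∘(1151,120) = (1151·6099380351+92·120·635904360, 1151·635904360+120·6099380351) = (14040770918401,1463851560480)
n=5: (14040770918401,1463851560480)∘(1151,120) = (1151·14040770918401+92·120·1463851560480, 1151·1463851560480+120·14040770918401) = (32321848554778751,3369785656320600)

1151 120
2649601 276240
6099380351 635904360
14040770918401 1463851560480
32321848554778751 3369785656320600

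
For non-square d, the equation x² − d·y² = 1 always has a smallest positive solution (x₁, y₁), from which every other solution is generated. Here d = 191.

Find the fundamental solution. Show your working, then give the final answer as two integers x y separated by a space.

8994000 650783

√191 = [13; 1,4,1,1,3,…,4,1,26, …], period ℓ=16 (even) → k=15
k=0  a_k=13  p_k/q_k = 13/1
…
k=7  a_k=2  p_k/q_k = 2999/217
…
k=13  a_k=1  p_k/q_k = 1616447/116962
k=14  a_k=4  p_k/q_k = 7377553/533821
k=15  a_k=1  p_k/q_k = 8994000/650783
fundamental: x₁=8994000, y₁=650783  (since 80892036000000 − 191·423518513089 = 1)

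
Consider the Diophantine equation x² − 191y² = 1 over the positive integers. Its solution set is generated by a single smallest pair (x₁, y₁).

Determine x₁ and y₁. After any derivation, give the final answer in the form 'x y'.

[13; 1,4,1,1,3,…,4,1,26] for √191; ℓ=16 ⇒ convergent index 15
a_0=13:  p_0=13·1+0=13,  q_0=13·0+1=1
a_1=1:  p_1=1·13+1=14,  q_1=1·1+0=1
a_2=4:  p_2=4·14+13=69,  q_2=4·1+1=5
…
a_4=1:  p_4=1·83+69=152,  q_4=1·6+5=11
a_5=3:  p_5=3·152+83=539,  q_5=3·11+6=39
a_6=2:  p_6=2·539+152=1230,  q_6=2·39+11=89
a_7=2:  p_7=2·1230+539=2999,  q_7=2·89+39=217
…
a_10=2:  p_10=2·83433+40217=207083,  q_10=2·6037+2910=14984
a_11=3:  p_11=3·207083+83433=704682,  q_11=3·14984+6037=50989
…
a_13=1:  p_13=1·911765+704682=1616447,  q_13=1·65973+50989=116962
a_14=4:  p_14=4·1616447+911765=7377553,  q_14=4·116962+65973=533821
a_15=1:  p_15=1·7377553+1616447=8994000,  q_15=1·533821+116962=650783
(x₁, y₁) = (8994000, 650783);  8994000² − 191·650783² = 1 ✓

8994000 650783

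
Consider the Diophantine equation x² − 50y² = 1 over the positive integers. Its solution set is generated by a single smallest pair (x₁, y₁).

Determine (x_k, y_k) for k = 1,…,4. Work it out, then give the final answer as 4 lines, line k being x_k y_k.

[7; 14] for √50; ℓ=1 ⇒ convergent index 1
k=0  a_k=7  p_k/q_k = 7/1
k=1  a_k=14  p_k/q_k = 99/14
(x₁, y₁) = (99, 14);  99² − 50·14² = 1 ✓
n=2: (99,14)∘(99,14) = (99·99+50·14·14, 99·14+14·99) = (19601,2772)
n=3: (19601,2772)∘(99,14) = (99·19601+50·14·2772, 99·2772+14·19601) = (3880899,548842)
n=4: (3880899,548842)∘(99,14) = (99·3880899+50·14·548842, 99·548842+14·3880899) = (768398401,108667944)

99 14
19601 2772
3880899 548842
768398401 108667944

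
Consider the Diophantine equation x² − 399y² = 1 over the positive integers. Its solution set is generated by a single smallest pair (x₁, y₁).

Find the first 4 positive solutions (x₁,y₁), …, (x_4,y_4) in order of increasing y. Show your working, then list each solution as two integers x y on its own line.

[19; 1,38] for √399; ℓ=2 ⇒ convergent index 1
k=0  a_k=19  p_k/q_k = 19/1
k=1  a_k=1  p_k/q_k = 20/1
fundamental: x₁=20, y₁=1  (since 400 − 399·1 = 1)
(x_2, y_2) = (20·20 + 399·1·1, 20·1 + 1·20) = (799, 40)
(x_3, y_3) = (20·799 + 399·1·40, 20·40 + 1·799) = (31940, 1599)
(x_4, y_4) = (20·31940 + 399·1·1599, 20·1599 + 1·31940) = (1276801, 63920)

20 1
799 40
31940 1599
1276801 63920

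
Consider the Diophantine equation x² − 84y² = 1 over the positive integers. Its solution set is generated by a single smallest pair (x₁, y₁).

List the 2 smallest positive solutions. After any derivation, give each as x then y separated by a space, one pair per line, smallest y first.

55 6
6049 660

[9; 6,18] for √84; ℓ=2 ⇒ convergent index 1
a_0=9:  p_0=9·1+0=9,  q_0=9·0+1=1
a_1=6:  p_1=6·9+1=55,  q_1=6·1+0=6
→ (55, 6).  Check: 55²=3025, 84·6²=3024, difference 1.
n=2: (55,6)∘(55,6) = (55·55+84·6·6, 55·6+6·55) = (6049,660)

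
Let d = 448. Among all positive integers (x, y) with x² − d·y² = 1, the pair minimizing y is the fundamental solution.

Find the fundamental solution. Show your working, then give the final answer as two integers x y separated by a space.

127 6

√448 = [21; 6,42, …], period ℓ=2 (even) → k=1
a_0=21:  p_0=21·1+0=21,  q_0=21·0+1=1
a_1=6:  p_1=6·21+1=127,  q_1=6·1+0=6
→ (127, 6).  Check: 127²=16129, 448·6²=16128, difference 1.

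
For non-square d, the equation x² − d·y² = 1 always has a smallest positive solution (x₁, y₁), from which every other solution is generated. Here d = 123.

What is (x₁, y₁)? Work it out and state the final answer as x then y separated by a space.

122 11

√123 → a₀=11, period (11,22); ℓ=2 even so k=1
i=0: a=11 ⇒ p=11, q=1
i=1: a=11 ⇒ p=122, q=11
fundamental: x₁=122, y₁=11  (since 14884 − 123·121 = 1)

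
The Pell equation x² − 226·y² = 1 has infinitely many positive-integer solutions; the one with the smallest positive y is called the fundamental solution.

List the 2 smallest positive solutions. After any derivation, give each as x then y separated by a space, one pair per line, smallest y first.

451 30
406801 27060

√226 → a₀=15, period (30); ℓ=1 odd so k=1
a_0=15:  p_0=15·1+0=15,  q_0=15·0+1=1
a_1=30:  p_1=30·15+1=451,  q_1=30·1+0=30
fundamental: x₁=451, y₁=30  (since 203401 − 226·900 = 1)
k=2:  x_2 = 451·451+226·30·30 = 406801,  y_2 = 451·30+30·451 = 27060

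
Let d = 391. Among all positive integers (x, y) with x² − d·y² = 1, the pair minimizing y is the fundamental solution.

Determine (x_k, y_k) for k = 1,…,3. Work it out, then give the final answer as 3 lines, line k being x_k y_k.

√391 = [19; 1,3,2,2,1,…,3,1,38, …], period ℓ=16 (even) → k=15
k=0  a_k=19  p_k/q_k = 19/1
k=1  a_k=1  p_k/q_k = 20/1
…
k=3  a_k=2  p_k/q_k = 178/9
k=4  a_k=2  p_k/q_k = 435/22
…
k=6  a_k=1  p_k/q_k = 1048/53
…
k=8  a_k=19  p_k/q_k = 52519/2656
…
k=14  a_k=3  p_k/q_k = 5678083/287153
k=15  a_k=1  p_k/q_k = 7338680/371133
→ (7338680, 371133).  Check: 7338680²=53856224142400, 391·371133²=53856224142399, difference 1.
k=2:  x_2 = 7338680·7338680+391·371133·371133 = 107712448284799,  y_2 = 7338680·371133+371133·7338680 = 5447252648880
k=3:  x_3 = 7338680·107712448284799+391·371133·5447252648880 = 1580934379957370111960,  y_3 = 7338680·5447252648880+371133·107712448284799 = 79951288138564985667

7338680 371133
107712448284799 5447252648880
1580934379957370111960 79951288138564985667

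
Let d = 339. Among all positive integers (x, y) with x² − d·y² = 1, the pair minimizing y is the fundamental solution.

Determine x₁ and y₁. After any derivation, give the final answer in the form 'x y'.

97970 5321

√339 → a₀=18, period (2,2,2,1,17,1,2,2,2,36); ℓ=10 even so k=9
a_0=18:  p_0=18·1+0=18,  q_0=18·0+1=1
…
a_2=2:  p_2=2·37+18=92,  q_2=2·2+1=5
a_3=2:  p_3=2·92+37=221,  q_3=2·5+2=12
…
a_5=17:  p_5=17·313+221=5542,  q_5=17·17+12=301
…
a_7=2:  p_7=2·5855+5542=17252,  q_7=2·318+301=937
a_8=2:  p_8=2·17252+5855=40359,  q_8=2·937+318=2192
a_9=2:  p_9=2·40359+17252=97970,  q_9=2·2192+937=5321
(x₁, y₁) = (97970, 5321);  97970² − 339·5321² = 1 ✓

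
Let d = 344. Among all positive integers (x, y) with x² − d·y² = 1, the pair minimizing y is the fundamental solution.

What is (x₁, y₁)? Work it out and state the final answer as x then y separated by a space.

10405 561

√344 → a₀=18, period (1,1,4,1,3,1,4,1,1,36); ℓ=10 even so k=9
a_0=18:  p_0=18·1+0=18,  q_0=18·0+1=1
a_1=1:  p_1=1·18+1=19,  q_1=1·1+0=1
a_2=1:  p_2=1·19+18=37,  q_2=1·1+1=2
a_3=4:  p_3=4·37+19=167,  q_3=4·2+1=9
…
a_6=1:  p_6=1·779+204=983,  q_6=1·42+11=53
a_7=4:  p_7=4·983+779=4711,  q_7=4·53+42=254
a_8=1:  p_8=1·4711+983=5694,  q_8=1·254+53=307
a_9=1:  p_9=1·5694+4711=10405,  q_9=1·307+254=561
fundamental: x₁=10405, y₁=561  (since 108264025 − 344·314721 = 1)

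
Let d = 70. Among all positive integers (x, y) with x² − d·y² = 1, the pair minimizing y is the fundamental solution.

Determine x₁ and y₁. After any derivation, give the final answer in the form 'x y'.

√70 → a₀=8, period (2,1,2,1,2,16); ℓ=6 even so k=5
a_0=8:  p_0=8·1+0=8,  q_0=8·0+1=1
a_1=2:  p_1=2·8+1=17,  q_1=2·1+0=2
…
a_4=1:  p_4=1·67+25=92,  q_4=1·8+3=11
a_5=2:  p_5=2·92+67=251,  q_5=2·11+8=30
(x₁, y₁) = (251, 30);  251² − 70·30² = 1 ✓

251 30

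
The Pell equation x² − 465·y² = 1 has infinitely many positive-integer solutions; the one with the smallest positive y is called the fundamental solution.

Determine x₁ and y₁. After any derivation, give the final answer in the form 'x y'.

√465 = [21; 1,1,3,2,2,2,3,1,1,42, …], period ℓ=10 (even) → k=9
k=0  a_k=21  p_k/q_k = 21/1
…
k=8  a_k=1  p_k/q_k = 8949/415
k=9  a_k=1  p_k/q_k = 15871/736
(x₁, y₁) = (15871, 736);  15871² − 465·736² = 1 ✓

15871 736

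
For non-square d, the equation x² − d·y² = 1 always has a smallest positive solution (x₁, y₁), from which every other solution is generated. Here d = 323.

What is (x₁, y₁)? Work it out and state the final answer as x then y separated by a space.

18 1

√323 → a₀=17, period (1,34); ℓ=2 even so k=1
k=0  a_k=17  p_k/q_k = 17/1
k=1  a_k=1  p_k/q_k = 18/1
(x₁, y₁) = (18, 1);  18² − 323·1² = 1 ✓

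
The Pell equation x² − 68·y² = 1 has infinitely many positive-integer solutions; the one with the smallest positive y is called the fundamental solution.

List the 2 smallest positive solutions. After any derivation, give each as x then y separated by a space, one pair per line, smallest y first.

√68 = [8; 4,16, …], period ℓ=2 (even) → k=1
k=0  a_k=8  p_k/q_k = 8/1
k=1  a_k=4  p_k/q_k = 33/4
→ (33, 4).  Check: 33²=1089, 68·4²=1088, difference 1.
n=2: (33,4)∘(33,4) = (33·33+68·4·4, 33·4+4·33) = (2177,264)

33 4
2177 264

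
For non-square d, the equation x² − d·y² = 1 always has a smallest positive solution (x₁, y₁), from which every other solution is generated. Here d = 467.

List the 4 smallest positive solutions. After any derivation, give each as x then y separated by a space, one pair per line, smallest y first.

√467 → a₀=21, period (1,1,1,1,3,…,1,1,42); ℓ=14 even so k=13
step 0: (21, 1)  from 21·(1,0) + (0,1)
step 1: (22, 1)  from 1·(21,1) + (1,0)
…
step 4: (108, 5)  from 1·(65,3) + (43,2)
step 5: (389, 18)  from 3·(108,5) + (65,3)
…
step 8: (82767, 3830)  from 3·(27164,1257) + (1275,59)
…
step 12: (991929, 45901)  from 1·(633697,29324) + (358232,16577)
step 13: (1625626, 75225)  from 1·(991929,45901) + (633697,29324)
→ (1625626, 75225).  Check: 1625626²=2642659891876, 467·75225²=2642659891875, difference 1.
(x_2, y_2) = (1625626·1625626 + 467·75225·75225, 1625626·75225 + 75225·1625626) = (5285319783751, 244575431700)
(x_3, y_3) = (1625626·5285319783751 + 467·75225·244575431700, 1625626·244575431700 + 75225·5285319783751) = (17183906517558380626, 795176361465413175)
(x_4, y_4) = (1625626·17183906517558380626 + 467·75225·795176361465413175, 1625626·795176361465413175 + 75225·17183906517558380626) = (55869210433019434807260001, 2585318735566902940613400)

1625626 75225
5285319783751 244575431700
17183906517558380626 795176361465413175
55869210433019434807260001 2585318735566902940613400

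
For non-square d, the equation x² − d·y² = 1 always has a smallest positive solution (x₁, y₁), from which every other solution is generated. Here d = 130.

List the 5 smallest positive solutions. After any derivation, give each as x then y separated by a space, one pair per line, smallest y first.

√130 → a₀=11, period (2,2,22); ℓ=3 odd so k=5
step 0: (11, 1)  from 11·(1,0) + (0,1)
step 1: (23, 2)  from 2·(11,1) + (1,0)
…
step 3: (1277, 112)  from 22·(57,5) + (23,2)
step 4: (2611, 229)  from 2·(1277,112) + (57,5)
step 5: (6499, 570)  from 2·(2611,229) + (1277,112)
→ (6499, 570).  Check: 6499²=42237001, 130·570²=42237000, difference 1.
n=2: (6499,570)∘(6499,570) = (6499·6499+130·570·570, 6499·570+570·6499) = (84474001,7408860)
n=3: (84474001,7408860)∘(6499,570) = (6499·84474001+130·570·7408860, 6499·7408860+570·84474001) = (1097993058499,96300361710)
n=4: (1097993058499,96300361710)∘(6499,570) = (6499·1097993058499+130·570·96300361710, 6499·96300361710+570·1097993058499) = (14271713689896001,1251712094097720)
n=5: (14271713689896001,1251712094097720)∘(6499,570) = (6499·14271713689896001+130·570·1251712094097720, 6499·1251712094097720+570·14271713689896001) = (185503733443275162499,16269753702781802850)

6499 570
84474001 7408860
1097993058499 96300361710
14271713689896001 1251712094097720
185503733443275162499 16269753702781802850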